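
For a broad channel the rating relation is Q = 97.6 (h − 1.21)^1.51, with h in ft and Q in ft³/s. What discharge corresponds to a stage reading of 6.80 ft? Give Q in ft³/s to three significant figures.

1310 ft³/s

Q = 97.6 × (6.80 − 1.21)^1.51 = 97.6 × 5.59^1.51 = 1312 ft³/s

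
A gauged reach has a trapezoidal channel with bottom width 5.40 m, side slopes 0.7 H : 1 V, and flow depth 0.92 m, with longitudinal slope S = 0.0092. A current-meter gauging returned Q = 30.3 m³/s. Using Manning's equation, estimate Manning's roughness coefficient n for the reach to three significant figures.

A = (b + z·y)·y = (5.40 + 0.7×0.92)×0.92 = 5.560 m²
P = b + 2y√(1+z²) = 5.40 + 2×0.92×√(1+0.7²) = 7.646 m
R = A/P = 5.560/7.646 = 0.7272 m
n = (1/Q)·A·R^(2/3)·S^(1/2) = (1/30.3) × 5.560 × 0.8087 × 0.09592 = 0.01423

0.0142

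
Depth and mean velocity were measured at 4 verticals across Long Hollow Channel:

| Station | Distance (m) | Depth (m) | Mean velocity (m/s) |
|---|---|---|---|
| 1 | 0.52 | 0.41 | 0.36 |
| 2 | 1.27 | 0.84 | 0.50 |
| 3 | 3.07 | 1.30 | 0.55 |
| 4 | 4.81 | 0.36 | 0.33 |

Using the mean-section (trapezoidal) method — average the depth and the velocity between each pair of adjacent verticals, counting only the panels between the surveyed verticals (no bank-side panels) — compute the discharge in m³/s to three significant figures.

Panel 1-2: Δb = 0.75 m, d̄ = (0.41+0.84)/2 = 0.625, v̄ = (0.36+0.50)/2 = 0.43 → q = 0.75×0.625×0.43 = 0.2016 m³/s
Panel 2-3: Δb = 1.8 m, d̄ = (0.84+1.30)/2 = 1.07, v̄ = (0.50+0.55)/2 = 0.525 → q = 1.8×1.07×0.525 = 1.011 m³/s
Panel 3-4: Δb = 1.74 m, d̄ = (1.30+0.36)/2 = 0.83, v̄ = (0.55+0.33)/2 = 0.44 → q = 1.74×0.83×0.44 = 0.6354 m³/s
Q = Σ q = 1.848 m³/s

1.85 m³/s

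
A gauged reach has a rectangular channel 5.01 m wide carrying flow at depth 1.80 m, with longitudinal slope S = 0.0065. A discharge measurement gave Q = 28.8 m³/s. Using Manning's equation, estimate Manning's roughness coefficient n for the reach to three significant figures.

A = b·y = 5.01 × 1.80 = 9.018 m²
P = b + 2y = 5.01 + 2×1.80 = 8.610 m
R = A/P = 9.018/8.610 = 1.047 m
n = (1/Q)·A·R^(2/3)·S^(1/2) = (1/28.8) × 9.018 × 1.031 × 0.08062 = 0.02604

0.0260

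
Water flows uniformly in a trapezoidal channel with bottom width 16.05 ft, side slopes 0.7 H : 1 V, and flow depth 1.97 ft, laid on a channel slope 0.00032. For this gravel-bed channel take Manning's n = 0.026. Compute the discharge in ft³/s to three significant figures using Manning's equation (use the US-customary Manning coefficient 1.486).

A = (b + z·y)·y = (16.05 + 0.7×1.97)×1.97 = 34.34 ft²
P = b + 2y√(1+z²) = 16.05 + 2×1.97×√(1+0.7²) = 20.86 ft
R = A/P = 34.34/20.86 = 1.646 ft
Q = (1.486/n)·A·R^(2/3)·S^(1/2) = (1.486/0.026) × 34.34 × 1.646^(2/3) × 0.00032^(1/2) = 48.94 ft³/s

48.9 ft³/s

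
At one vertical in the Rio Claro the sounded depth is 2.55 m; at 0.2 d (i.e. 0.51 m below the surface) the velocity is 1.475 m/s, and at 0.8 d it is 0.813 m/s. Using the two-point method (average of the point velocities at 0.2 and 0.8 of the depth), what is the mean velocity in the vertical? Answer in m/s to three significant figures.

1.14 m/s

v̄ = (1.475 + 0.813) / 2 = 1.144 m/s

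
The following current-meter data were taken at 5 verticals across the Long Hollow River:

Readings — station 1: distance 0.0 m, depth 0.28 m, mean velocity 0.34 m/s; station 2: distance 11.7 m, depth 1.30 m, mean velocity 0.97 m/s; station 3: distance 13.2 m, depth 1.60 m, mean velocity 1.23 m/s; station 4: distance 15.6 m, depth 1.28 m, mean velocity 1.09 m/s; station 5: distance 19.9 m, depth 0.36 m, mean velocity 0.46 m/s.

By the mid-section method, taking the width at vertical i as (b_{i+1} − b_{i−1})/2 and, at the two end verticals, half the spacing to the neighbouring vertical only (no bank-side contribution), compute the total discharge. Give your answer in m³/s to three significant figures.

17.7 m³/s

w_1 = (11.7 − 0.0)/2 = 5.85 m; q_1 = 0.34 × 0.28 × 5.85 = 0.5569 m³/s
w_2 = (13.2 − 0.0)/2 = 6.6 m; q_2 = 0.97 × 1.30 × 6.6 = 8.323 m³/s
w_3 = (15.6 − 11.7)/2 = 1.95 m; q_3 = 1.23 × 1.60 × 1.95 = 3.838 m³/s
w_4 = (19.9 − 13.2)/2 = 3.35 m; q_4 = 1.09 × 1.28 × 3.35 = 4.674 m³/s
w_5 = (19.9 − 15.6)/2 = 2.15 m; q_5 = 0.46 × 0.36 × 2.15 = 0.3560 m³/s
Q = Σ qᵢ = 17.75 m³/s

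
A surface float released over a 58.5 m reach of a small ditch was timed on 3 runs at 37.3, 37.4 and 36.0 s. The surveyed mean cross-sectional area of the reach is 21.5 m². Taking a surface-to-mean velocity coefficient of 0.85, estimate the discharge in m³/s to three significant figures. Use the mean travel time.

t̄ = (37.3 + 37.4 + 36.0) / 3 = 36.9 s
v_surface = L / t̄ = 58.5 / 36.9 = 1.585 m/s
v_mean = 0.85 × 1.585 = 1.348 m/s
Q = A × v_mean = 21.5 × 1.348 = 28.97 m³/s

29.0 m³/s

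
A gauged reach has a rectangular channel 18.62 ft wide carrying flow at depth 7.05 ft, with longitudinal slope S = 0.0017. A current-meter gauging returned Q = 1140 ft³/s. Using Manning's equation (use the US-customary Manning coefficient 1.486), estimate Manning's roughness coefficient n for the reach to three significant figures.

0.0178

A = b·y = 18.62 × 7.05 = 131.3 ft²
P = b + 2y = 18.62 + 2×7.05 = 32.72 ft
R = A/P = 131.3/32.72 = 4.012 ft
n = (1.486/Q)·A·R^(2/3)·S^(1/2) = (1.486/1140) × 131.3 × 2.525 × 0.04123 = 0.01781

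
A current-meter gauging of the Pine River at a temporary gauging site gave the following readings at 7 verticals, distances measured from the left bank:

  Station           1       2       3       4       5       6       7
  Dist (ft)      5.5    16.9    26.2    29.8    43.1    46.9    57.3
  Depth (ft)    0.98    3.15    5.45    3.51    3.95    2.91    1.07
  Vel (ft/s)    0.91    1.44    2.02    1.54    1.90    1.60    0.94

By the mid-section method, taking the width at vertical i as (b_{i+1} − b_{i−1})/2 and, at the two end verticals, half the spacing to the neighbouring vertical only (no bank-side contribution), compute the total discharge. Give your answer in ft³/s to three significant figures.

w_1 = (16.9 − 5.5)/2 = 5.7 ft; q_1 = 0.91 × 0.98 × 5.7 = 5.083 ft³/s
w_2 = (26.2 − 5.5)/2 = 10.35 ft; q_2 = 1.44 × 3.15 × 10.35 = 46.95 ft³/s
w_3 = (29.8 − 16.9)/2 = 6.45 ft; q_3 = 2.02 × 5.45 × 6.45 = 71.01 ft³/s
w_4 = (43.1 − 26.2)/2 = 8.45 ft; q_4 = 1.54 × 3.51 × 8.45 = 45.68 ft³/s
w_5 = (46.9 − 29.8)/2 = 8.55 ft; q_5 = 1.90 × 3.95 × 8.55 = 64.17 ft³/s
w_6 = (57.3 − 43.1)/2 = 7.1 ft; q_6 = 1.60 × 2.91 × 7.1 = 33.06 ft³/s
w_7 = (57.3 − 46.9)/2 = 5.2 ft; q_7 = 0.94 × 1.07 × 5.2 = 5.230 ft³/s
Q = Σ qᵢ = 271.2 ft³/s

271 ft³/s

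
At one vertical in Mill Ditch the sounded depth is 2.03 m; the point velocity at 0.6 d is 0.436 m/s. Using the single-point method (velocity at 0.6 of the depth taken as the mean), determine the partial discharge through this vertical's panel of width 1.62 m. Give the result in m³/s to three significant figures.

v̄ = v₀.₆ = 0.436 m/s
q = v̄ × d × w = 0.4360 × 2.03 × 1.62 = 1.434 m³/s

1.43 m³/s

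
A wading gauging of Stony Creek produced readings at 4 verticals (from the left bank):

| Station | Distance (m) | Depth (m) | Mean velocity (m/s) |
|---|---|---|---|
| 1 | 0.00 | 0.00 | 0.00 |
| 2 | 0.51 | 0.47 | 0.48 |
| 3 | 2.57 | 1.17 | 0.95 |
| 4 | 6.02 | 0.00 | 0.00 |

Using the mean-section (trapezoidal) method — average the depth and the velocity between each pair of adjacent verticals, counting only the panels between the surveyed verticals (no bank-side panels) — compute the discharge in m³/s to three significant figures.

Panel 1-2: Δb = 0.51 m, d̄ = (0.00+0.47)/2 = 0.235, v̄ = (0.00+0.48)/2 = 0.24 → q = 0.51×0.235×0.24 = 0.02876 m³/s
Panel 2-3: Δb = 2.06 m, d̄ = (0.47+1.17)/2 = 0.82, v̄ = (0.48+0.95)/2 = 0.715 → q = 2.06×0.82×0.715 = 1.208 m³/s
Panel 3-4: Δb = 3.45 m, d̄ = (1.17+0.00)/2 = 0.585, v̄ = (0.95+0.00)/2 = 0.475 → q = 3.45×0.585×0.475 = 0.9587 m³/s
Q = Σ q = 2.195 m³/s

2.20 m³/s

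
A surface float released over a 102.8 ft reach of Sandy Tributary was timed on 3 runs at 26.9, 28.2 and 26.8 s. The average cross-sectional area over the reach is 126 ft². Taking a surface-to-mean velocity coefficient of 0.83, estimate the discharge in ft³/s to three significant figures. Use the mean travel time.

394 ft³/s

t̄ = (26.9 + 28.2 + 26.8) / 3 = 27.3 s
v_surface = L / t̄ = 102.8 / 27.3 = 3.766 ft/s
v_mean = 0.83 × 3.766 = 3.125 ft/s
Q = A × v_mean = 126 × 3.125 = 393.8 ft³/s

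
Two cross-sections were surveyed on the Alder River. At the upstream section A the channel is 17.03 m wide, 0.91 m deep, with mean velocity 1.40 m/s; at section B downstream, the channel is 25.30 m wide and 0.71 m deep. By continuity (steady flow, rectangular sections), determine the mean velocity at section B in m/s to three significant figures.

1.21 m/s

Q = A₁V₁ = (17.03×0.91) × 1.40 = 21.70 m³/s
A₂ = 25.30 × 0.71 = 17.96 m²
V₂ = Q/A₂ = 21.70/17.96 = 1.208 m/s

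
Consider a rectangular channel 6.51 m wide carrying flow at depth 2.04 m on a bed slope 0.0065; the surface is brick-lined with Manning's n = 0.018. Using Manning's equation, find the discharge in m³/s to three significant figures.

A = b·y = 6.51 × 2.04 = 13.28 m²
P = b + 2y = 6.51 + 2×2.04 = 10.59 m
R = A/P = 13.28/10.59 = 1.254 m
Q = (1/n)·A·R^(2/3)·S^(1/2) = (1/0.018) × 13.28 × 1.254^(2/3) × 0.0065^(1/2) = 69.17 m³/s

69.2 m³/s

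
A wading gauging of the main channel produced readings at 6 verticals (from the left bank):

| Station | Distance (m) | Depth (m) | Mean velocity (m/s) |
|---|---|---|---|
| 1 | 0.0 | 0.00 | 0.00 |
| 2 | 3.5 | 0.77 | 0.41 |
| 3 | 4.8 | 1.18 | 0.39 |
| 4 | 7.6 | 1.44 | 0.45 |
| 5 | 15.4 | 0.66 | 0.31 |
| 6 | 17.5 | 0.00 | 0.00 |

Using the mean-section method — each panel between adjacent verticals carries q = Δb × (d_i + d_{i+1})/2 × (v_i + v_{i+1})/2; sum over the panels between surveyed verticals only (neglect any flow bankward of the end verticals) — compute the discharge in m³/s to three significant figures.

5.54 m³/s

Panel 1-2: Δb = 3.5 m, d̄ = (0.00+0.77)/2 = 0.385, v̄ = (0.00+0.41)/2 = 0.205 → q = 3.5×0.385×0.205 = 0.2762 m³/s
Panel 2-3: Δb = 1.3 m, d̄ = (0.77+1.18)/2 = 0.975, v̄ = (0.41+0.39)/2 = 0.4 → q = 1.3×0.975×0.4 = 0.5070 m³/s
Panel 3-4: Δb = 2.8 m, d̄ = (1.18+1.44)/2 = 1.31, v̄ = (0.39+0.45)/2 = 0.42 → q = 2.8×1.31×0.42 = 1.541 m³/s
Panel 4-5: Δb = 7.8 m, d̄ = (1.44+0.66)/2 = 1.05, v̄ = (0.45+0.31)/2 = 0.38 → q = 7.8×1.05×0.38 = 3.112 m³/s
Panel 5-6: Δb = 2.1 m, d̄ = (0.66+0.00)/2 = 0.33, v̄ = (0.31+0.00)/2 = 0.155 → q = 2.1×0.33×0.155 = 0.1074 m³/s
Q = Σ q = 5.543 m³/s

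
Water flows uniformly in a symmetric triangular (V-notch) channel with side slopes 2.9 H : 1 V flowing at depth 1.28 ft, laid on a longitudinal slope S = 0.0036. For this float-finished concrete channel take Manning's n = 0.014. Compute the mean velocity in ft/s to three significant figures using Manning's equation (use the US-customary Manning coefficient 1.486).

A = z·y² = 2.9×1.28² = 4.751 ft²
P = 2y√(1+z²) = 2×1.28×√(1+2.9²) = 7.853 ft
R = A/P = 4.751/7.853 = 0.6050 ft
Q = (1.486/n)·A·R^(2/3)·S^(1/2) = (1.486/0.014) × 4.751 × 0.6050^(2/3) × 0.0036^(1/2) = 21.65 ft³/s
V = Q/A = 21.65/4.751 = 4.556 ft/s

4.56 ft/s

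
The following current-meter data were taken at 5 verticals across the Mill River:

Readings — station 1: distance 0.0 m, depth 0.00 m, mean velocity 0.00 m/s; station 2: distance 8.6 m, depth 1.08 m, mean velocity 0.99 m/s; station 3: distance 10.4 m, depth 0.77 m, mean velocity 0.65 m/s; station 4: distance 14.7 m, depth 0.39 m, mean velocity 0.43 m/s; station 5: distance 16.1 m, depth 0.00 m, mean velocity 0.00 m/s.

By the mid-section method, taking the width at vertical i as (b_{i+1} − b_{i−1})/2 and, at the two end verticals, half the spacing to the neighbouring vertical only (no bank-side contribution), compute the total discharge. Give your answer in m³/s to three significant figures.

7.56 m³/s

w_2 = (10.4 − 0.0)/2 = 5.2 m; q_2 = 0.99 × 1.08 × 5.2 = 5.560 m³/s
w_3 = (14.7 − 8.6)/2 = 3.05 m; q_3 = 0.65 × 0.77 × 3.05 = 1.527 m³/s
w_4 = (16.1 − 10.4)/2 = 2.85 m; q_4 = 0.43 × 0.39 × 2.85 = 0.4779 m³/s
Stations 1, 5 contribute zero (depth or velocity is 0).
Q = Σ qᵢ = 7.564 m³/s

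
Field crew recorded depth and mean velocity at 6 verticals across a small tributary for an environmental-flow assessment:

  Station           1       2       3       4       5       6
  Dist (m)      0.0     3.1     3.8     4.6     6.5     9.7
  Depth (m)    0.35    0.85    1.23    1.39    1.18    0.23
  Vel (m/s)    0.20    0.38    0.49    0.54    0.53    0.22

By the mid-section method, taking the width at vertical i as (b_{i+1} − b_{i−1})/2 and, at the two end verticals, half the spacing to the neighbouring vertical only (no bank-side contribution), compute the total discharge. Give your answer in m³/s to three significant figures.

3.86 m³/s

w_1 = (3.1 − 0.0)/2 = 1.55 m; q_1 = 0.20 × 0.35 × 1.55 = 0.1085 m³/s
w_2 = (3.8 − 0.0)/2 = 1.9 m; q_2 = 0.38 × 0.85 × 1.9 = 0.6137 m³/s
w_3 = (4.6 − 3.1)/2 = 0.75 m; q_3 = 0.49 × 1.23 × 0.75 = 0.4520 m³/s
w_4 = (6.5 − 3.8)/2 = 1.35 m; q_4 = 0.54 × 1.39 × 1.35 = 1.013 m³/s
w_5 = (9.7 − 4.6)/2 = 2.55 m; q_5 = 0.53 × 1.18 × 2.55 = 1.595 m³/s
w_6 = (9.7 − 6.5)/2 = 1.6 m; q_6 = 0.22 × 0.23 × 1.6 = 0.08096 m³/s
Q = Σ qᵢ = 3.863 m³/s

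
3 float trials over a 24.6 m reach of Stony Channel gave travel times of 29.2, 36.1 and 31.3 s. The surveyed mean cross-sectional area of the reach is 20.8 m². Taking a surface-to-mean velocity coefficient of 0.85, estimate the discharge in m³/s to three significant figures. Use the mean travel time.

t̄ = (29.2 + 36.1 + 31.3) / 3 = 32.2 s
v_surface = L / t̄ = 24.6 / 32.2 = 0.7640 m/s
v_mean = 0.85 × 0.7640 = 0.6494 m/s
Q = A × v_mean = 20.8 × 0.6494 = 13.51 m³/s

13.5 m³/s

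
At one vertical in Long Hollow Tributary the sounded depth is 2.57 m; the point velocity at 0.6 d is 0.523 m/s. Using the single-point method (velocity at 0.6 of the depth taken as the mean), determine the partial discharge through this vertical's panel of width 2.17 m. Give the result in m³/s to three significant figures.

2.92 m³/s

v̄ = v₀.₆ = 0.523 m/s
q = v̄ × d × w = 0.5230 × 2.57 × 2.17 = 2.917 m³/s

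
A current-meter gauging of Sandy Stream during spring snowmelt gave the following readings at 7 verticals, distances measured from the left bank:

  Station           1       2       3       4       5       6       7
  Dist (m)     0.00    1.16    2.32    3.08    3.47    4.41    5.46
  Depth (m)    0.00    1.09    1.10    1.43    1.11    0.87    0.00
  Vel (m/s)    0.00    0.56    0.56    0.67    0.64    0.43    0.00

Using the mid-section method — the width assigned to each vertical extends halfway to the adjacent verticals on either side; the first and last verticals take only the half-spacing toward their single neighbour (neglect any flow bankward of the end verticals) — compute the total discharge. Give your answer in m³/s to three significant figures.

2.69 m³/s

w_2 = (2.32 − 0.00)/2 = 1.16 m; q_2 = 0.56 × 1.09 × 1.16 = 0.7081 m³/s
w_3 = (3.08 − 1.16)/2 = 0.96 m; q_3 = 0.56 × 1.10 × 0.96 = 0.5914 m³/s
w_4 = (3.47 − 2.32)/2 = 0.575 m; q_4 = 0.67 × 1.43 × 0.575 = 0.5509 m³/s
w_5 = (4.41 − 3.08)/2 = 0.665 m; q_5 = 0.64 × 1.11 × 0.665 = 0.4724 m³/s
w_6 = (5.46 − 3.47)/2 = 0.995 m; q_6 = 0.43 × 0.87 × 0.995 = 0.3722 m³/s
Stations 1, 7 contribute zero (depth or velocity is 0).
Q = Σ qᵢ = 2.695 m³/s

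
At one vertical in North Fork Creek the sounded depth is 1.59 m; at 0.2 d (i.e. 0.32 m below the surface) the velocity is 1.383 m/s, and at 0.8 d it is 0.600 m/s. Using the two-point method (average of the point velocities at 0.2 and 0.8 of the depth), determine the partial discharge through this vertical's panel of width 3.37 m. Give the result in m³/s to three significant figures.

5.31 m³/s

v̄ = (1.383 + 0.600) / 2 = 0.9915 m/s
q = v̄ × d × w = 0.9915 × 1.59 × 3.37 = 5.313 m³/s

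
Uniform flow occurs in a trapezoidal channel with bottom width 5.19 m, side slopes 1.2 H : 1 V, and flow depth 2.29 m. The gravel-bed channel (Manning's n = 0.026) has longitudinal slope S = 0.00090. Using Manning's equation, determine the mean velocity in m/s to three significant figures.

1.49 m/s

A = (b + z·y)·y = (5.19 + 1.2×2.29)×2.29 = 18.18 m²
P = b + 2y√(1+z²) = 5.19 + 2×2.29×√(1+1.2²) = 12.34 m
R = A/P = 18.18/12.34 = 1.473 m
Q = (1/n)·A·R^(2/3)·S^(1/2) = (1/0.026) × 18.18 × 1.473^(2/3) × 0.00090^(1/2) = 27.15 m³/s
V = Q/A = 27.15/18.18 = 1.493 m/s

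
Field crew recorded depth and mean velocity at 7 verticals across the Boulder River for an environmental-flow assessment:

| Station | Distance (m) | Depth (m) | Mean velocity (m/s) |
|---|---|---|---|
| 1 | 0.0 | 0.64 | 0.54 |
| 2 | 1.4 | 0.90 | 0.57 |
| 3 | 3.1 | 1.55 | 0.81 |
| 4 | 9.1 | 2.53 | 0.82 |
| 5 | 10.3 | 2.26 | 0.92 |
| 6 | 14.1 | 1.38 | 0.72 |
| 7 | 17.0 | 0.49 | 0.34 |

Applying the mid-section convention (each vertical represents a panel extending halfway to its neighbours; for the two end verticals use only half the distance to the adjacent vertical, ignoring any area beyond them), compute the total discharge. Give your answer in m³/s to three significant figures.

22.1 m³/s

w_1 = (1.4 − 0.0)/2 = 0.7 m; q_1 = 0.54 × 0.64 × 0.7 = 0.2419 m³/s
w_2 = (3.1 − 0.0)/2 = 1.55 m; q_2 = 0.57 × 0.90 × 1.55 = 0.7952 m³/s
w_3 = (9.1 − 1.4)/2 = 3.85 m; q_3 = 0.81 × 1.55 × 3.85 = 4.834 m³/s
w_4 = (10.3 − 3.1)/2 = 3.6 m; q_4 = 0.82 × 2.53 × 3.6 = 7.469 m³/s
w_5 = (14.1 − 9.1)/2 = 2.5 m; q_5 = 0.92 × 2.26 × 2.5 = 5.198 m³/s
w_6 = (17.0 − 10.3)/2 = 3.35 m; q_6 = 0.72 × 1.38 × 3.35 = 3.329 m³/s
w_7 = (17.0 − 14.1)/2 = 1.45 m; q_7 = 0.34 × 0.49 × 1.45 = 0.2416 m³/s
Q = Σ qᵢ = 22.11 m³/s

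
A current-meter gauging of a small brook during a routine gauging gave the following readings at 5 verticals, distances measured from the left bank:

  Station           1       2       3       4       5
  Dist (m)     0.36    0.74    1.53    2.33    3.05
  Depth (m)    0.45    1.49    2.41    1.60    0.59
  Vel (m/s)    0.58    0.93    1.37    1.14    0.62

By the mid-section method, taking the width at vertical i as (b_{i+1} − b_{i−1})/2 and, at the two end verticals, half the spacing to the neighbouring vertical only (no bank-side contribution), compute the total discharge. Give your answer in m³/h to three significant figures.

w_1 = (0.74 − 0.36)/2 = 0.19 m; q_1 = 0.58 × 0.45 × 0.19 = 0.04959 m³/s
w_2 = (1.53 − 0.36)/2 = 0.585 m; q_2 = 0.93 × 1.49 × 0.585 = 0.8106 m³/s
w_3 = (2.33 − 0.74)/2 = 0.795 m; q_3 = 1.37 × 2.41 × 0.795 = 2.625 m³/s
w_4 = (3.05 − 1.53)/2 = 0.76 m; q_4 = 1.14 × 1.60 × 0.76 = 1.386 m³/s
w_5 = (3.05 − 2.33)/2 = 0.36 m; q_5 = 0.62 × 0.59 × 0.36 = 0.1317 m³/s
Q = Σ qᵢ = 5.003 m³/s
= 5.003 × 3600 = 18010 m³/h

18000 m³/h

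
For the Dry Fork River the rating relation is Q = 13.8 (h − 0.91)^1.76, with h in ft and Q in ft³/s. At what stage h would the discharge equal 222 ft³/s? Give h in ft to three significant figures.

h − h₀ = (Q/C)^(1/b) = (222/13.8)^(1/1.76) = 4.847 ft
h = 0.91 + 4.847 = 5.757 ft

5.76 ft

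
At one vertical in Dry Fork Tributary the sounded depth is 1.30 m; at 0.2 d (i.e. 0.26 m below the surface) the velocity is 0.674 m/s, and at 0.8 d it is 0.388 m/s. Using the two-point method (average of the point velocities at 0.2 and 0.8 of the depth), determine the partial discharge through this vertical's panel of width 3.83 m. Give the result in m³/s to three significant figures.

v̄ = (0.674 + 0.388) / 2 = 0.5310 m/s
q = v̄ × d × w = 0.5310 × 1.30 × 3.83 = 2.644 m³/s

2.64 m³/s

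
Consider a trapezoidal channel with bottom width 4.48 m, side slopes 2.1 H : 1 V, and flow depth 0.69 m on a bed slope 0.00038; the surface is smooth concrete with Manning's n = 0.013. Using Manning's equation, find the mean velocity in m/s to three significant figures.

A = (b + z·y)·y = (4.48 + 2.1×0.69)×0.69 = 4.091 m²
P = b + 2y√(1+z²) = 4.48 + 2×0.69×√(1+2.1²) = 7.690 m
R = A/P = 4.091/7.690 = 0.5320 m
Q = (1/n)·A·R^(2/3)·S^(1/2) = (1/0.013) × 4.091 × 0.5320^(2/3) × 0.00038^(1/2) = 4.028 m³/s
V = Q/A = 4.028/4.091 = 0.9845 m/s

0.985 m/s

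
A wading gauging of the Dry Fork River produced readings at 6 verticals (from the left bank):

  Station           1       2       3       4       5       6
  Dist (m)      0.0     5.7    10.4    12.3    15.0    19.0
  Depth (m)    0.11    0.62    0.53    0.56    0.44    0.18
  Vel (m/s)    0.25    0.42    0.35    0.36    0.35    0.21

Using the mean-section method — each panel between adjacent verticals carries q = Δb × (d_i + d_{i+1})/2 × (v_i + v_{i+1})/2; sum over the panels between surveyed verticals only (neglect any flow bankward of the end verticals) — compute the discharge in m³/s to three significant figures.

2.93 m³/s

Panel 1-2: Δb = 5.7 m, d̄ = (0.11+0.62)/2 = 0.365, v̄ = (0.25+0.42)/2 = 0.335 → q = 5.7×0.365×0.335 = 0.6970 m³/s
Panel 2-3: Δb = 4.7 m, d̄ = (0.62+0.53)/2 = 0.575, v̄ = (0.42+0.35)/2 = 0.385 → q = 4.7×0.575×0.385 = 1.040 m³/s
Panel 3-4: Δb = 1.9 m, d̄ = (0.53+0.56)/2 = 0.545, v̄ = (0.35+0.36)/2 = 0.355 → q = 1.9×0.545×0.355 = 0.3676 m³/s
Panel 4-5: Δb = 2.7 m, d̄ = (0.56+0.44)/2 = 0.5, v̄ = (0.36+0.35)/2 = 0.355 → q = 2.7×0.5×0.355 = 0.4793 m³/s
Panel 5-6: Δb = 4 m, d̄ = (0.44+0.18)/2 = 0.31, v̄ = (0.35+0.21)/2 = 0.28 → q = 4×0.31×0.28 = 0.3472 m³/s
Q = Σ q = 2.931 m³/s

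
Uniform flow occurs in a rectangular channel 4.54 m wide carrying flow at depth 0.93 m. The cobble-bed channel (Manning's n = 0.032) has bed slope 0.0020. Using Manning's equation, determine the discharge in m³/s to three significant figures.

4.47 m³/s

A = b·y = 4.54 × 0.93 = 4.222 m²
P = b + 2y = 4.54 + 2×0.93 = 6.400 m
R = A/P = 4.222/6.400 = 0.6597 m
Q = (1/n)·A·R^(2/3)·S^(1/2) = (1/0.032) × 4.222 × 0.6597^(2/3) × 0.0020^(1/2) = 4.472 m³/s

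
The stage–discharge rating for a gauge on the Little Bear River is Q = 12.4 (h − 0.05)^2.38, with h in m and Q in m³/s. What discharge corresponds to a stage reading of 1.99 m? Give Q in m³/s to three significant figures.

60.0 m³/s

Q = 12.4 × (1.99 − 0.05)^2.38 = 12.4 × 1.94^2.38 = 60.03 m³/s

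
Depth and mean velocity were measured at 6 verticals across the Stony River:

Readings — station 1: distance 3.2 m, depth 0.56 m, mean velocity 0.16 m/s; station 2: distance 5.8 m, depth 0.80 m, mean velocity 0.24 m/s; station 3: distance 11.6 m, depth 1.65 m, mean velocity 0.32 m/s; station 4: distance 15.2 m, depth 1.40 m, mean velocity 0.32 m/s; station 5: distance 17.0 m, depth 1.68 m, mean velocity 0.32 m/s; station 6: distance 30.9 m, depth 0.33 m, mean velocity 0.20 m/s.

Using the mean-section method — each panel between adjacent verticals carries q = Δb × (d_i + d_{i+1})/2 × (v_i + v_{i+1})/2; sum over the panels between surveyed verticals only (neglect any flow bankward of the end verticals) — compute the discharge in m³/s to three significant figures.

8.62 m³/s

Panel 1-2: Δb = 2.6 m, d̄ = (0.56+0.80)/2 = 0.68, v̄ = (0.16+0.24)/2 = 0.2 → q = 2.6×0.68×0.2 = 0.3536 m³/s
Panel 2-3: Δb = 5.8 m, d̄ = (0.80+1.65)/2 = 1.225, v̄ = (0.24+0.32)/2 = 0.28 → q = 5.8×1.225×0.28 = 1.989 m³/s
Panel 3-4: Δb = 3.6 m, d̄ = (1.65+1.40)/2 = 1.525, v̄ = (0.32+0.32)/2 = 0.32 → q = 3.6×1.525×0.32 = 1.757 m³/s
Panel 4-5: Δb = 1.8 m, d̄ = (1.40+1.68)/2 = 1.54, v̄ = (0.32+0.32)/2 = 0.32 → q = 1.8×1.54×0.32 = 0.8870 m³/s
Panel 5-6: Δb = 13.9 m, d̄ = (1.68+0.33)/2 = 1.005, v̄ = (0.32+0.20)/2 = 0.26 → q = 13.9×1.005×0.26 = 3.632 m³/s
Q = Σ q = 8.619 m³/s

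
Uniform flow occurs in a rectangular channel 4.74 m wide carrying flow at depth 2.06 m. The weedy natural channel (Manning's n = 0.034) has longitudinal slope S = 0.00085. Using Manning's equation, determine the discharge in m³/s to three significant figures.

A = b·y = 4.74 × 2.06 = 9.764 m²
P = b + 2y = 4.74 + 2×2.06 = 8.860 m
R = A/P = 9.764/8.860 = 1.102 m
Q = (1/n)·A·R^(2/3)·S^(1/2) = (1/0.034) × 9.764 × 1.102^(2/3) × 0.00085^(1/2) = 8.933 m³/s

8.93 m³/s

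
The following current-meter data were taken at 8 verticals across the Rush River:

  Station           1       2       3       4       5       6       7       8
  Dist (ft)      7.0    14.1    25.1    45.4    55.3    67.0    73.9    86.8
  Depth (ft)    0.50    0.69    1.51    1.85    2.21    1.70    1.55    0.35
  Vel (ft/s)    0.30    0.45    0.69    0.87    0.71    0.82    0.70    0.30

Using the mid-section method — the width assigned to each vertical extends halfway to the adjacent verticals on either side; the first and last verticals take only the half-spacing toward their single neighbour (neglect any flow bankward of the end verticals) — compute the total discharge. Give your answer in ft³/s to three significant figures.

w_1 = (14.1 − 7.0)/2 = 3.55 ft; q_1 = 0.30 × 0.50 × 3.55 = 0.5325 ft³/s
w_2 = (25.1 − 7.0)/2 = 9.05 ft; q_2 = 0.45 × 0.69 × 9.05 = 2.810 ft³/s
w_3 = (45.4 − 14.1)/2 = 15.65 ft; q_3 = 0.69 × 1.51 × 15.65 = 16.31 ft³/s
w_4 = (55.3 − 25.1)/2 = 15.1 ft; q_4 = 0.87 × 1.85 × 15.1 = 24.30 ft³/s
w_5 = (67.0 − 45.4)/2 = 10.8 ft; q_5 = 0.71 × 2.21 × 10.8 = 16.95 ft³/s
w_6 = (73.9 − 55.3)/2 = 9.3 ft; q_6 = 0.82 × 1.70 × 9.3 = 12.96 ft³/s
w_7 = (86.8 − 67.0)/2 = 9.9 ft; q_7 = 0.70 × 1.55 × 9.9 = 10.74 ft³/s
w_8 = (86.8 − 73.9)/2 = 6.45 ft; q_8 = 0.30 × 0.35 × 6.45 = 0.6773 ft³/s
Q = Σ qᵢ = 85.28 ft³/s

85.3 ft³/s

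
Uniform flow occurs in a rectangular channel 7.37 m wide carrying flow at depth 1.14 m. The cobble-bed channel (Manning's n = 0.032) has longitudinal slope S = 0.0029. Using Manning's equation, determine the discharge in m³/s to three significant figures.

A = b·y = 7.37 × 1.14 = 8.402 m²
P = b + 2y = 7.37 + 2×1.14 = 9.650 m
R = A/P = 8.402/9.650 = 0.8707 m
Q = (1/n)·A·R^(2/3)·S^(1/2) = (1/0.032) × 8.402 × 0.8707^(2/3) × 0.0029^(1/2) = 12.89 m³/s

12.9 m³/s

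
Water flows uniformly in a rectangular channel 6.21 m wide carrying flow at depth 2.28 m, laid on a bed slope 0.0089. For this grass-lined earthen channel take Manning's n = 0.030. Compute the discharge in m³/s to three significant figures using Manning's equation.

A = b·y = 6.21 × 2.28 = 14.16 m²
P = b + 2y = 6.21 + 2×2.28 = 10.77 m
R = A/P = 14.16/10.77 = 1.315 m
Q = (1/n)·A·R^(2/3)·S^(1/2) = (1/0.030) × 14.16 × 1.315^(2/3) × 0.0089^(1/2) = 53.43 m³/s

53.4 m³/s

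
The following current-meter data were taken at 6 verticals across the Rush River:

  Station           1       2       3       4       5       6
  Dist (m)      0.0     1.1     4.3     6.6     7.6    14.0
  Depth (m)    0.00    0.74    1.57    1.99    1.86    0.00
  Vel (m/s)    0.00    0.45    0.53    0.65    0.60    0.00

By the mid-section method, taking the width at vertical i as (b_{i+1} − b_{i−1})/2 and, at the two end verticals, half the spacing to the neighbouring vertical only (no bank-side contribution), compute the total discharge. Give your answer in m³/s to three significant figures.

9.27 m³/s

w_2 = (4.3 − 0.0)/2 = 2.15 m; q_2 = 0.45 × 0.74 × 2.15 = 0.7160 m³/s
w_3 = (6.6 − 1.1)/2 = 2.75 m; q_3 = 0.53 × 1.57 × 2.75 = 2.288 m³/s
w_4 = (7.6 − 4.3)/2 = 1.65 m; q_4 = 0.65 × 1.99 × 1.65 = 2.134 m³/s
w_5 = (14.0 − 6.6)/2 = 3.7 m; q_5 = 0.60 × 1.86 × 3.7 = 4.129 m³/s
Stations 1, 6 contribute zero (depth or velocity is 0).
Q = Σ qᵢ = 9.268 m³/s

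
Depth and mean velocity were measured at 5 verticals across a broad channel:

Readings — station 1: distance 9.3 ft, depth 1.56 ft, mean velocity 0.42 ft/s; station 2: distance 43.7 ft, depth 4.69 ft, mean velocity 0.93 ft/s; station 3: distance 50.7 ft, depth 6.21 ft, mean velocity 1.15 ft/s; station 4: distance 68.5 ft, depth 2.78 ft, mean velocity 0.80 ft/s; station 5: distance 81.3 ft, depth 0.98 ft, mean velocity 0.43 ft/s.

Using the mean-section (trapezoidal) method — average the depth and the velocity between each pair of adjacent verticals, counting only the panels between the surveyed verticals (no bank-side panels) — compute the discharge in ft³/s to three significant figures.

205 ft³/s

Panel 1-2: Δb = 34.4 ft, d̄ = (1.56+4.69)/2 = 3.125, v̄ = (0.42+0.93)/2 = 0.675 → q = 34.4×3.125×0.675 = 72.56 ft³/s
Panel 2-3: Δb = 7 ft, d̄ = (4.69+6.21)/2 = 5.45, v̄ = (0.93+1.15)/2 = 1.04 → q = 7×5.45×1.04 = 39.68 ft³/s
Panel 3-4: Δb = 17.8 ft, d̄ = (6.21+2.78)/2 = 4.495, v̄ = (1.15+0.80)/2 = 0.975 → q = 17.8×4.495×0.975 = 78.01 ft³/s
Panel 4-5: Δb = 12.8 ft, d̄ = (2.78+0.98)/2 = 1.88, v̄ = (0.80+0.43)/2 = 0.615 → q = 12.8×1.88×0.615 = 14.80 ft³/s
Q = Σ q = 205.0 ft³/s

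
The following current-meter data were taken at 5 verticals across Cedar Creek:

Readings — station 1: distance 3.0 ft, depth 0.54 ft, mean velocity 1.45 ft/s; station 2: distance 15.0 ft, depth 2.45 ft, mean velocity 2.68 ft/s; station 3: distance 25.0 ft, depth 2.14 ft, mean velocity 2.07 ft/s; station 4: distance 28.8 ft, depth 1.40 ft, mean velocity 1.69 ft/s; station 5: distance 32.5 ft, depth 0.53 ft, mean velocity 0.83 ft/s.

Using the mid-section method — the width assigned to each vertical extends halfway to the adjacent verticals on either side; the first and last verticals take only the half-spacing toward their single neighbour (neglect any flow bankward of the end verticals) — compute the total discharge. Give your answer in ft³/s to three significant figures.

w_1 = (15.0 − 3.0)/2 = 6 ft; q_1 = 1.45 × 0.54 × 6 = 4.698 ft³/s
w_2 = (25.0 − 3.0)/2 = 11 ft; q_2 = 2.68 × 2.45 × 11 = 72.23 ft³/s
w_3 = (28.8 − 15.0)/2 = 6.9 ft; q_3 = 2.07 × 2.14 × 6.9 = 30.57 ft³/s
w_4 = (32.5 − 25.0)/2 = 3.75 ft; q_4 = 1.69 × 1.40 × 3.75 = 8.873 ft³/s
w_5 = (32.5 − 28.8)/2 = 1.85 ft; q_5 = 0.83 × 0.53 × 1.85 = 0.8138 ft³/s
Q = Σ qᵢ = 117.2 ft³/s

117 ft³/s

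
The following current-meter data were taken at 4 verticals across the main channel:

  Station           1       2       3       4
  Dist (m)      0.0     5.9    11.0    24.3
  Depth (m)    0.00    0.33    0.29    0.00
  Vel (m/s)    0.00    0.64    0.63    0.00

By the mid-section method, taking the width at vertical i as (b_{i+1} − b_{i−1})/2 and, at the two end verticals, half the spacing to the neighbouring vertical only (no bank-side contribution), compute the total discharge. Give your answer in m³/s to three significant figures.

w_2 = (11.0 − 0.0)/2 = 5.5 m; q_2 = 0.64 × 0.33 × 5.5 = 1.162 m³/s
w_3 = (24.3 − 5.9)/2 = 9.2 m; q_3 = 0.63 × 0.29 × 9.2 = 1.681 m³/s
Stations 1, 4 contribute zero (depth or velocity is 0).
Q = Σ qᵢ = 2.842 m³/s

2.84 m³/s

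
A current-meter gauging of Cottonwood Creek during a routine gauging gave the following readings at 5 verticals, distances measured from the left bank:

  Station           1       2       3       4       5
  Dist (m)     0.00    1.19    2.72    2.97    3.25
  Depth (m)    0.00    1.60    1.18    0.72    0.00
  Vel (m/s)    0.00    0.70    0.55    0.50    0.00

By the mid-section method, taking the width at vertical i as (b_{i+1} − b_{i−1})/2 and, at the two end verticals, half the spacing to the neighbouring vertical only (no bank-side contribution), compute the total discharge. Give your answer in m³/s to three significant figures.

w_2 = (2.72 − 0.00)/2 = 1.36 m; q_2 = 0.70 × 1.60 × 1.36 = 1.523 m³/s
w_3 = (2.97 − 1.19)/2 = 0.89 m; q_3 = 0.55 × 1.18 × 0.89 = 0.5776 m³/s
w_4 = (3.25 − 2.72)/2 = 0.265 m; q_4 = 0.50 × 0.72 × 0.265 = 0.09540 m³/s
Stations 1, 5 contribute zero (depth or velocity is 0).
Q = Σ qᵢ = 2.196 m³/s

2.20 m³/s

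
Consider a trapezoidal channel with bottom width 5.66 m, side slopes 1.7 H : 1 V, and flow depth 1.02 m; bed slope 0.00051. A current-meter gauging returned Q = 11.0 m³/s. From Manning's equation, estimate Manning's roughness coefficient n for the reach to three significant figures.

0.0131

A = (b + z·y)·y = (5.66 + 1.7×1.02)×1.02 = 7.542 m²
P = b + 2y√(1+z²) = 5.66 + 2×1.02×√(1+1.7²) = 9.684 m
R = A/P = 7.542/9.684 = 0.7788 m
n = (1/Q)·A·R^(2/3)·S^(1/2) = (1/11.0) × 7.542 × 0.8465 × 0.02258 = 0.01311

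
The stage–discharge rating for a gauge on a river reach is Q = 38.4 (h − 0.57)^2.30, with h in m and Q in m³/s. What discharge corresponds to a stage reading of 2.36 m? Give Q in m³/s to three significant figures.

Q = 38.4 × (2.36 − 0.57)^2.30 = 38.4 × 1.79^2.30 = 146.5 m³/s

147 m³/s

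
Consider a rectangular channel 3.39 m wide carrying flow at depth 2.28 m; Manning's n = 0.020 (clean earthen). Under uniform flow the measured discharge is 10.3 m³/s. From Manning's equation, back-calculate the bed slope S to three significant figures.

A = b·y = 3.39 × 2.28 = 7.729 m²
P = b + 2y = 3.39 + 2×2.28 = 7.950 m
R = A/P = 7.729/7.950 = 0.9722 m
S = (Q·n / (1·A·R^(2/3)))² = (10.3×0.020 / (1×7.729×0.9814))² = 0.0007375

0.000738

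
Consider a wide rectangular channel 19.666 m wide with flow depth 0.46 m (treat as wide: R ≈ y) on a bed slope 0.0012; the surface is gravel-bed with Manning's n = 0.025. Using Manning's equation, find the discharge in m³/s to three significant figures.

A = b·y = 19.666 × 0.46 = 9.046 m²
Wide channel: R ≈ y = 0.46 m
Q = (1/n)·A·R^(2/3)·S^(1/2) = (1/0.025) × 9.046 × 0.4600^(2/3) × 0.0012^(1/2) = 7.470 m³/s

7.47 m³/s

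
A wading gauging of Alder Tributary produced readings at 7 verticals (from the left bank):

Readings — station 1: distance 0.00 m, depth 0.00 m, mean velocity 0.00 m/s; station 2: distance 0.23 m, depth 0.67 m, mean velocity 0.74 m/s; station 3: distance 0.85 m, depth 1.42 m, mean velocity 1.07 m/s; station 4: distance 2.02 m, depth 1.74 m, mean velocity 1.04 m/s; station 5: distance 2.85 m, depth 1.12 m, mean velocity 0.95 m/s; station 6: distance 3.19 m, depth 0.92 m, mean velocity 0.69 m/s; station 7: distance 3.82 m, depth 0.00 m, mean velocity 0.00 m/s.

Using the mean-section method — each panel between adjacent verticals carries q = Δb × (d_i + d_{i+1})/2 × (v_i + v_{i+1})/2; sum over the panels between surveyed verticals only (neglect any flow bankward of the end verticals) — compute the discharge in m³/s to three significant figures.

Panel 1-2: Δb = 0.23 m, d̄ = (0.00+0.67)/2 = 0.335, v̄ = (0.00+0.74)/2 = 0.37 → q = 0.23×0.335×0.37 = 0.02851 m³/s
Panel 2-3: Δb = 0.62 m, d̄ = (0.67+1.42)/2 = 1.045, v̄ = (0.74+1.07)/2 = 0.905 → q = 0.62×1.045×0.905 = 0.5863 m³/s
Panel 3-4: Δb = 1.17 m, d̄ = (1.42+1.74)/2 = 1.58, v̄ = (1.07+1.04)/2 = 1.055 → q = 1.17×1.58×1.055 = 1.950 m³/s
Panel 4-5: Δb = 0.83 m, d̄ = (1.74+1.12)/2 = 1.43, v̄ = (1.04+0.95)/2 = 0.995 → q = 0.83×1.43×0.995 = 1.181 m³/s
Panel 5-6: Δb = 0.34 m, d̄ = (1.12+0.92)/2 = 1.02, v̄ = (0.95+0.69)/2 = 0.82 → q = 0.34×1.02×0.82 = 0.2844 m³/s
Panel 6-7: Δb = 0.63 m, d̄ = (0.92+0.00)/2 = 0.46, v̄ = (0.69+0.00)/2 = 0.345 → q = 0.63×0.46×0.345 = 0.09998 m³/s
Q = Σ q = 4.130 m³/s

4.13 m³/s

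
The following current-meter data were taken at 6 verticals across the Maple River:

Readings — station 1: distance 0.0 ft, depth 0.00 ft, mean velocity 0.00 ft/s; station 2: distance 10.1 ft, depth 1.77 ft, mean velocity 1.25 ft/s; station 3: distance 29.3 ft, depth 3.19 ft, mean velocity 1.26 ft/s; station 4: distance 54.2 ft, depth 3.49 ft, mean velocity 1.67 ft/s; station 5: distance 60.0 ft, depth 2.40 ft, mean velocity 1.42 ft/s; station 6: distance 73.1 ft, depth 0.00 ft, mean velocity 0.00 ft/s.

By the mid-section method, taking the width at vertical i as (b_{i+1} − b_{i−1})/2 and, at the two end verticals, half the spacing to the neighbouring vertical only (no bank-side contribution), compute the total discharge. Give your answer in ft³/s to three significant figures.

w_2 = (29.3 − 0.0)/2 = 14.65 ft; q_2 = 1.25 × 1.77 × 14.65 = 32.41 ft³/s
w_3 = (54.2 − 10.1)/2 = 22.05 ft; q_3 = 1.26 × 3.19 × 22.05 = 88.63 ft³/s
w_4 = (60.0 − 29.3)/2 = 15.35 ft; q_4 = 1.67 × 3.49 × 15.35 = 89.46 ft³/s
w_5 = (73.1 − 54.2)/2 = 9.45 ft; q_5 = 1.42 × 2.40 × 9.45 = 32.21 ft³/s
Stations 1, 6 contribute zero (depth or velocity is 0).
Q = Σ qᵢ = 242.7 ft³/s

243 ft³/s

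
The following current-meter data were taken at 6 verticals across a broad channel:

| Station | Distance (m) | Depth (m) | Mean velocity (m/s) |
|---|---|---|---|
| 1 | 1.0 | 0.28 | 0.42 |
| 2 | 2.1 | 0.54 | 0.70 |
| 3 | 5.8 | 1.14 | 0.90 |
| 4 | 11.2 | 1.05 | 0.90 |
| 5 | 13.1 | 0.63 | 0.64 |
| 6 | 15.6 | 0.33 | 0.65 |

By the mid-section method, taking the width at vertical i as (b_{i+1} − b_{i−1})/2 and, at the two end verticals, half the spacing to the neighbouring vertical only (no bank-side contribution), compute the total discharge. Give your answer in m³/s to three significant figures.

w_1 = (2.1 − 1.0)/2 = 0.55 m; q_1 = 0.42 × 0.28 × 0.55 = 0.06468 m³/s
w_2 = (5.8 − 1.0)/2 = 2.4 m; q_2 = 0.70 × 0.54 × 2.4 = 0.9072 m³/s
w_3 = (11.2 − 2.1)/2 = 4.55 m; q_3 = 0.90 × 1.14 × 4.55 = 4.668 m³/s
w_4 = (13.1 − 5.8)/2 = 3.65 m; q_4 = 0.90 × 1.05 × 3.65 = 3.449 m³/s
w_5 = (15.6 − 11.2)/2 = 2.2 m; q_5 = 0.64 × 0.63 × 2.2 = 0.8870 m³/s
w_6 = (15.6 − 13.1)/2 = 1.25 m; q_6 = 0.65 × 0.33 × 1.25 = 0.2681 m³/s
Q = Σ qᵢ = 10.24 m³/s

10.2 m³/s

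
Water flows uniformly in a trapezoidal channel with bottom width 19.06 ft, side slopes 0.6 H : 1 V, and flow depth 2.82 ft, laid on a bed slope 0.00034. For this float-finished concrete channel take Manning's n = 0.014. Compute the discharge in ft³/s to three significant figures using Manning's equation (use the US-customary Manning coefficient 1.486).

A = (b + z·y)·y = (19.06 + 0.6×2.82)×2.82 = 58.52 ft²
P = b + 2y√(1+z²) = 19.06 + 2×2.82×√(1+0.6²) = 25.64 ft
R = A/P = 58.52/25.64 = 2.283 ft
Q = (1.486/n)·A·R^(2/3)·S^(1/2) = (1.486/0.014) × 58.52 × 2.283^(2/3) × 0.00034^(1/2) = 198.6 ft³/s

199 ft³/s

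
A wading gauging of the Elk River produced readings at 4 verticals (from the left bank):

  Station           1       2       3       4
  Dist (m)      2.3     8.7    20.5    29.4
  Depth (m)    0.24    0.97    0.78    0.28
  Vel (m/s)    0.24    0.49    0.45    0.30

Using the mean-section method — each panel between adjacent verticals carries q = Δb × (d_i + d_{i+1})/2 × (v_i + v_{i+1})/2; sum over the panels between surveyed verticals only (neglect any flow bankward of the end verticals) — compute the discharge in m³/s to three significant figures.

Panel 1-2: Δb = 6.4 m, d̄ = (0.24+0.97)/2 = 0.605, v̄ = (0.24+0.49)/2 = 0.365 → q = 6.4×0.605×0.365 = 1.413 m³/s
Panel 2-3: Δb = 11.8 m, d̄ = (0.97+0.78)/2 = 0.875, v̄ = (0.49+0.45)/2 = 0.47 → q = 11.8×0.875×0.47 = 4.853 m³/s
Panel 3-4: Δb = 8.9 m, d̄ = (0.78+0.28)/2 = 0.53, v̄ = (0.45+0.30)/2 = 0.375 → q = 8.9×0.53×0.375 = 1.769 m³/s
Q = Σ q = 8.035 m³/s

8.03 m³/s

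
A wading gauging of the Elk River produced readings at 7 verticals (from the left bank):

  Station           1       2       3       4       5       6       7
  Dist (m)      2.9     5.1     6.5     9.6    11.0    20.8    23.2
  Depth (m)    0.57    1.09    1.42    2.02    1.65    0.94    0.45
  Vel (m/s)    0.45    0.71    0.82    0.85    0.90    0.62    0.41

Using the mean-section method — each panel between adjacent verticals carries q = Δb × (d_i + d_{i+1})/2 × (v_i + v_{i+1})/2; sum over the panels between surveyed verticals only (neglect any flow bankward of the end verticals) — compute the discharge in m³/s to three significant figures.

Panel 1-2: Δb = 2.2 m, d̄ = (0.57+1.09)/2 = 0.83, v̄ = (0.45+0.71)/2 = 0.58 → q = 2.2×0.83×0.58 = 1.059 m³/s
Panel 2-3: Δb = 1.4 m, d̄ = (1.09+1.42)/2 = 1.255, v̄ = (0.71+0.82)/2 = 0.765 → q = 1.4×1.255×0.765 = 1.344 m³/s
Panel 3-4: Δb = 3.1 m, d̄ = (1.42+2.02)/2 = 1.72, v̄ = (0.82+0.85)/2 = 0.835 → q = 3.1×1.72×0.835 = 4.452 m³/s
Panel 4-5: Δb = 1.4 m, d̄ = (2.02+1.65)/2 = 1.835, v̄ = (0.85+0.90)/2 = 0.875 → q = 1.4×1.835×0.875 = 2.248 m³/s
Panel 5-6: Δb = 9.8 m, d̄ = (1.65+0.94)/2 = 1.295, v̄ = (0.90+0.62)/2 = 0.76 → q = 9.8×1.295×0.76 = 9.645 m³/s
Panel 6-7: Δb = 2.4 m, d̄ = (0.94+0.45)/2 = 0.695, v̄ = (0.62+0.41)/2 = 0.515 → q = 2.4×0.695×0.515 = 0.8590 m³/s
Q = Σ q = 19.61 m³/s

19.6 m³/s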